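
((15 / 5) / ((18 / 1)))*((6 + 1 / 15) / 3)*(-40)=-364 / 27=-13.48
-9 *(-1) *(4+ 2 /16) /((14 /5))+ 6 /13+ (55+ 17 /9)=925265 /13104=70.61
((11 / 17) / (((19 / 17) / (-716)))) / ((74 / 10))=-39380 / 703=-56.02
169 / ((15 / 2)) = 22.53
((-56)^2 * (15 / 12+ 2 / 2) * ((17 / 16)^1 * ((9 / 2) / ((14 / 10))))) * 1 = 48195 / 2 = 24097.50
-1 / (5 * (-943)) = 1 / 4715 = 0.00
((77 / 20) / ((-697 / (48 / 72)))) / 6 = -77 / 125460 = -0.00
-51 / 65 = -0.78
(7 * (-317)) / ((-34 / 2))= 2219 / 17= 130.53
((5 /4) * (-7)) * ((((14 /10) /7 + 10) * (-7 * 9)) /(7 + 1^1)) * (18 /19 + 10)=292383 /38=7694.29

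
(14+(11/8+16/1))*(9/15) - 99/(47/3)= 23511/1880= 12.51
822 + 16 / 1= 838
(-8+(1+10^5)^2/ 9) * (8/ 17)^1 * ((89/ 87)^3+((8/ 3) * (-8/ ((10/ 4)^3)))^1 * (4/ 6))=1055870469490669544/ 12593869875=83840033.28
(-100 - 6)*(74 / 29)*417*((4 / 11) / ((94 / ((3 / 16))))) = -2453211 / 29986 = -81.81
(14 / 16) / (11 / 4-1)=1 / 2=0.50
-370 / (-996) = 185 / 498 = 0.37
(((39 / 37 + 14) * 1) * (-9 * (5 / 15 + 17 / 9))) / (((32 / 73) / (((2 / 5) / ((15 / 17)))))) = -691237 / 2220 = -311.37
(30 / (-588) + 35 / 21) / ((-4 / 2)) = -475 / 588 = -0.81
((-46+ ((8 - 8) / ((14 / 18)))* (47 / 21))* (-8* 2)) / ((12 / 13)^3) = 50531 / 54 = 935.76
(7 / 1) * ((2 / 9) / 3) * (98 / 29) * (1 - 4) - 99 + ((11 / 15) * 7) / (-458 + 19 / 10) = -124122769 / 1190421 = -104.27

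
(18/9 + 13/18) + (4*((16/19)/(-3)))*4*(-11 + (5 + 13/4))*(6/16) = 7.35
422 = 422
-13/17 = -0.76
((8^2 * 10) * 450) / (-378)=-16000 / 21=-761.90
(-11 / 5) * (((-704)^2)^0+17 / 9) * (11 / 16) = -1573 / 360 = -4.37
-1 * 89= -89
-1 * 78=-78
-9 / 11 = -0.82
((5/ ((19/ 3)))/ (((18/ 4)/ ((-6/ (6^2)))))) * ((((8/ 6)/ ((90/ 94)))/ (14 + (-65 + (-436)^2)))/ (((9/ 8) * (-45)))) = 1504/ 355362294825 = 0.00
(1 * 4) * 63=252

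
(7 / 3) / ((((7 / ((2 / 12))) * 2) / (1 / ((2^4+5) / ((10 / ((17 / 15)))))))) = 25 / 2142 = 0.01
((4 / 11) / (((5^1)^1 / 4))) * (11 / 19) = 16 / 95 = 0.17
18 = 18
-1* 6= -6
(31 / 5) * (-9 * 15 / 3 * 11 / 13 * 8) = -24552 / 13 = -1888.62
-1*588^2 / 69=-115248 / 23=-5010.78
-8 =-8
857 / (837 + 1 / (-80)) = 68560 / 66959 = 1.02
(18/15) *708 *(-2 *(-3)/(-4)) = -6372/5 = -1274.40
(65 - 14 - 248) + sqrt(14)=-197 + sqrt(14)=-193.26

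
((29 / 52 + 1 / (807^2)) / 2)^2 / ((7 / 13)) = 50955901118647 / 352872216320832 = 0.14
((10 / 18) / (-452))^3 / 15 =-25 / 201959407296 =-0.00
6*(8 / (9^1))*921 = 4912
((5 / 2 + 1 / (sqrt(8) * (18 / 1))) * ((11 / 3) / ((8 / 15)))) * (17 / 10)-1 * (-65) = 187 * sqrt(2) / 1152 + 3015 / 32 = 94.45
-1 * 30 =-30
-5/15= -1/3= -0.33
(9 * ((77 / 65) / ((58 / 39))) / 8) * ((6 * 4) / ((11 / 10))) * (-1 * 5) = -2835 / 29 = -97.76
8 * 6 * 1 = 48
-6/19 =-0.32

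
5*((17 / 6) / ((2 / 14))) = 99.17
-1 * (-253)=253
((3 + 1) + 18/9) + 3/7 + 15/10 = 111/14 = 7.93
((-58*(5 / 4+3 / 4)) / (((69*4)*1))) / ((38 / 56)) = -812 / 1311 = -0.62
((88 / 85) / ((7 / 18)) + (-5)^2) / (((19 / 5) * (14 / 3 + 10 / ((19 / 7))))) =0.87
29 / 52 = 0.56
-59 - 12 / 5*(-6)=-223 / 5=-44.60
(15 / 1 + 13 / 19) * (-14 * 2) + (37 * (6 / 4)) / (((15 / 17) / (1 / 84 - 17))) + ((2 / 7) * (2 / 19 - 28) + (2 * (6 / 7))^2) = -169003339 / 111720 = -1512.74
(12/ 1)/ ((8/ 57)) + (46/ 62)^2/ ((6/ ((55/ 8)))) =3973039/ 46128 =86.13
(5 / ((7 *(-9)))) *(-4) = 0.32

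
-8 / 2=-4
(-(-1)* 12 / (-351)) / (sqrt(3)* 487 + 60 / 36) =10 / 124868991 - 974* sqrt(3) / 41622997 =-0.00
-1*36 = -36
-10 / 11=-0.91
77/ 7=11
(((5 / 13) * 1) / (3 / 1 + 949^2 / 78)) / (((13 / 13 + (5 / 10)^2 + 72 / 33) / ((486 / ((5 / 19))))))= 2437776 / 136026085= 0.02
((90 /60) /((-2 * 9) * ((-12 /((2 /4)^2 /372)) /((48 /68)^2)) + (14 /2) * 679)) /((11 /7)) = 0.00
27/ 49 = 0.55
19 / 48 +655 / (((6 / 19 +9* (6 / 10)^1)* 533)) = 2828587 / 4630704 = 0.61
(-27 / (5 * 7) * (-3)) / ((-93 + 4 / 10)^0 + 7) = 81 / 280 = 0.29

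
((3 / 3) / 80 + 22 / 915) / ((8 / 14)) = 749 / 11712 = 0.06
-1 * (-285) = 285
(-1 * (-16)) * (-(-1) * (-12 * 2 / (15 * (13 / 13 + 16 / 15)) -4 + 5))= 112 / 31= 3.61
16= 16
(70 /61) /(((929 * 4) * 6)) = 0.00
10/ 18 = 5/ 9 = 0.56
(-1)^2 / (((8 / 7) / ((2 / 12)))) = 7 / 48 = 0.15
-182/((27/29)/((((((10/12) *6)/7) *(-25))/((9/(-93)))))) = -2921750/81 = -36070.99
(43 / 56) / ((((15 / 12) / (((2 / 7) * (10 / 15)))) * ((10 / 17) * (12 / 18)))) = 731 / 2450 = 0.30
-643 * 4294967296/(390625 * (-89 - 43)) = 690415992832/12890625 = 53559.54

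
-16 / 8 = -2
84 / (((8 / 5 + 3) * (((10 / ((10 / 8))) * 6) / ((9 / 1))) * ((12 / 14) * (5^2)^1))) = 147 / 920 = 0.16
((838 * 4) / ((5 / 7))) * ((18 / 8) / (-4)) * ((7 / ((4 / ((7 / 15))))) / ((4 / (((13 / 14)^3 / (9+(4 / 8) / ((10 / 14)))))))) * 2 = -2761629 / 31040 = -88.97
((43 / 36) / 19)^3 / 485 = 79507 / 155206549440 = 0.00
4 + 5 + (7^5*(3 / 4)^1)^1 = 50457 / 4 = 12614.25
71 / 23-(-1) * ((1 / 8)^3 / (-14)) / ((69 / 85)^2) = 105340871 / 34126848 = 3.09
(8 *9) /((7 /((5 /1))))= 360 /7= 51.43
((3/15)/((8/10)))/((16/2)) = 1/32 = 0.03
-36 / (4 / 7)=-63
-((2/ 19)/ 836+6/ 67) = -0.09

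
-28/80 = -7/20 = -0.35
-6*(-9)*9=486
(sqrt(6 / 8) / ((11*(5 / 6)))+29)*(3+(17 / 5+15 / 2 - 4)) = 27*sqrt(3) / 50+2871 / 10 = 288.04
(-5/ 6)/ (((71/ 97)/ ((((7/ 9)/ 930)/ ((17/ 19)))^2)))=-1715833/ 1724997037320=-0.00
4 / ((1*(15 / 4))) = 16 / 15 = 1.07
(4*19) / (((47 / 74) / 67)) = 8017.19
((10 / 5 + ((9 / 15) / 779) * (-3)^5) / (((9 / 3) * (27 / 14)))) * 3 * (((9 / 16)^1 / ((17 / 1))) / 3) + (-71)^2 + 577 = 26783752067 / 4767480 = 5618.01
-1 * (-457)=457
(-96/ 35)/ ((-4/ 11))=264/ 35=7.54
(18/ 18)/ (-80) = -1/ 80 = -0.01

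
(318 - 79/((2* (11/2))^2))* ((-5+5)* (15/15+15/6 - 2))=0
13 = 13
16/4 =4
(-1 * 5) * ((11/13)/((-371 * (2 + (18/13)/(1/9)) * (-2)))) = -55/139496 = -0.00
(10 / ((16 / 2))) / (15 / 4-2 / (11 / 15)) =11 / 9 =1.22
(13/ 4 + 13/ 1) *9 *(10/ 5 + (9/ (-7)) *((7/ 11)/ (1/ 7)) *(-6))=58500/ 11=5318.18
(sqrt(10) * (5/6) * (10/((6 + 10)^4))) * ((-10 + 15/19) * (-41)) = 179375 * sqrt(10)/3735552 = 0.15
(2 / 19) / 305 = 2 / 5795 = 0.00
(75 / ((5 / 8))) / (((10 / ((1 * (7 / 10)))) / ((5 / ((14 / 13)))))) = 39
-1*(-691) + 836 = 1527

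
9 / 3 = 3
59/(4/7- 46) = -413/318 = -1.30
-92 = -92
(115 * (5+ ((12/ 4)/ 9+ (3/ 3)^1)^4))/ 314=76015/ 25434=2.99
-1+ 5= 4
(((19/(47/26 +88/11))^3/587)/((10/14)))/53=843876488/2579315788125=0.00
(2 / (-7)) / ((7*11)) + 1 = 537 / 539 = 1.00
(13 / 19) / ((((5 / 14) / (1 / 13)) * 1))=14 / 95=0.15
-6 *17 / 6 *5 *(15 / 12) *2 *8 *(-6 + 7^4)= -4071500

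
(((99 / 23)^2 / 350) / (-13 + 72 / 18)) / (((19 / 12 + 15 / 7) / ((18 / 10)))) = -58806 / 20697125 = -0.00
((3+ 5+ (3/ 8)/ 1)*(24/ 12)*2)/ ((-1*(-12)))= 67/ 24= 2.79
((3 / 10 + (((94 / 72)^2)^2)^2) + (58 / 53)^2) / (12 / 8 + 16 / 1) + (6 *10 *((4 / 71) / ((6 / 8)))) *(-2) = -59402055999693154787 / 7032991735413964800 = -8.45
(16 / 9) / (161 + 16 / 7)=0.01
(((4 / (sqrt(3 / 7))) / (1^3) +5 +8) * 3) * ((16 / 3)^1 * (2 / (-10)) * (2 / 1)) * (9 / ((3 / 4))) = -4992 / 5 -512 * sqrt(21) / 5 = -1467.66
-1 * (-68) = 68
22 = 22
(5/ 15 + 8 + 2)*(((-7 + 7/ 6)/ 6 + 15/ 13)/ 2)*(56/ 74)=18445/ 25974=0.71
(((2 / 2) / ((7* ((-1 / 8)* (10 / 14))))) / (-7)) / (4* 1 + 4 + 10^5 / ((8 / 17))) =2 / 1859445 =0.00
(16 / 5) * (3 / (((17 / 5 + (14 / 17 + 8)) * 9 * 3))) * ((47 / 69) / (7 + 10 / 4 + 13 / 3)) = 25568 / 17851059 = 0.00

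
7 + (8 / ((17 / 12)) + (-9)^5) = -1003618 / 17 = -59036.35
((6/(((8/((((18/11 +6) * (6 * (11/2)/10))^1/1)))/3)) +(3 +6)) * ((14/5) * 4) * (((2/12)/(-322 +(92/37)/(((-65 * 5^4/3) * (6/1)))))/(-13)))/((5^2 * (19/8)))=0.00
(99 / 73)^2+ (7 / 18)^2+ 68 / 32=14211323 / 3453192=4.12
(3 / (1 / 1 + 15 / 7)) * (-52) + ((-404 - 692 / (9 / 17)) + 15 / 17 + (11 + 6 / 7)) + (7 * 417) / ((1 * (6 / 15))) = 130757131 / 23562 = 5549.49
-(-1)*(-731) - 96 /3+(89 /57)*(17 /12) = -520379 /684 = -760.79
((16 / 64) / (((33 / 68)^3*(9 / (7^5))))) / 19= 1321164656 / 6145227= 214.99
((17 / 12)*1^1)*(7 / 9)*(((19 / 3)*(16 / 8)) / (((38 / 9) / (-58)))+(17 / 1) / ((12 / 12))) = -18683 / 108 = -172.99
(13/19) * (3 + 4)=4.79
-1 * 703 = -703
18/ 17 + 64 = 1106/ 17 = 65.06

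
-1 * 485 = -485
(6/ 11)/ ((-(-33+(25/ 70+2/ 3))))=252/ 14773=0.02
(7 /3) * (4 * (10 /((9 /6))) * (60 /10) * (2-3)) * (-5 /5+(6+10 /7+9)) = -5760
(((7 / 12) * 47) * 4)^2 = 108241 / 9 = 12026.78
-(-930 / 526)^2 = -216225 / 69169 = -3.13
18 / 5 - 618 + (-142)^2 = 97748 / 5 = 19549.60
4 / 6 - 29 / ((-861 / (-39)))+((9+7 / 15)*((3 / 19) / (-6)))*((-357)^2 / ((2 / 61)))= -158418830483 / 163590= -968389.45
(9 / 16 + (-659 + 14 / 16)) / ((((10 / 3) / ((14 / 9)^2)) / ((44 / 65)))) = -630091 / 1950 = -323.12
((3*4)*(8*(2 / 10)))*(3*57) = 16416 / 5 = 3283.20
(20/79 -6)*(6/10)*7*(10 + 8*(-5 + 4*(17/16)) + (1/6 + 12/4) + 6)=-1589/5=-317.80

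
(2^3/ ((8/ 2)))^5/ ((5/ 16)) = 512/ 5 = 102.40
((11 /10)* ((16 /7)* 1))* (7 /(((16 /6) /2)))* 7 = 92.40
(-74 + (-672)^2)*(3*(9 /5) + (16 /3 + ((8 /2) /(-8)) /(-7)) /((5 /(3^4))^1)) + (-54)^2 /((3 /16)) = 293906421 /7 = 41986631.57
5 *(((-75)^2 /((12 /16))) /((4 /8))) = 75000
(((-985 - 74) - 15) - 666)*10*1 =-17400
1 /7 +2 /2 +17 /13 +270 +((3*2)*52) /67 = 1689523 /6097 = 277.11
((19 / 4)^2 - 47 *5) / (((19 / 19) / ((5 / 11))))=-1545 / 16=-96.56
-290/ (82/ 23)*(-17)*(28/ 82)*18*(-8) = -67993.53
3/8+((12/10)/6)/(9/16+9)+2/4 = 5483/6120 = 0.90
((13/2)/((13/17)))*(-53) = -901/2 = -450.50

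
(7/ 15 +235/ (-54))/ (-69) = 1049/ 18630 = 0.06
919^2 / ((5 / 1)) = 844561 / 5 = 168912.20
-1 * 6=-6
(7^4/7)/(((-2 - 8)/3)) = -1029/10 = -102.90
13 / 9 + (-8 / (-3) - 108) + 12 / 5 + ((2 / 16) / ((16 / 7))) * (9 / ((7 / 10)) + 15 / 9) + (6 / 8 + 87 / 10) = -525569 / 5760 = -91.24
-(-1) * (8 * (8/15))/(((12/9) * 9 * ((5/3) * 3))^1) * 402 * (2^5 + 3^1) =15008/15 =1000.53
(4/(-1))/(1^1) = -4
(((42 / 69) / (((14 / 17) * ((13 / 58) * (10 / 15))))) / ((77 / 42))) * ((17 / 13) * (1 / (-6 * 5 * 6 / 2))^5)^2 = 142477 / 1076720960131245000000000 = 0.00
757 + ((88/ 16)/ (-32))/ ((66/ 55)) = 290633/ 384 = 756.86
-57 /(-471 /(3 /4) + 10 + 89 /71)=4047 /43789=0.09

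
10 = 10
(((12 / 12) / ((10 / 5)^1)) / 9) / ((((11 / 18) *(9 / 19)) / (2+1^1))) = 19 / 33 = 0.58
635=635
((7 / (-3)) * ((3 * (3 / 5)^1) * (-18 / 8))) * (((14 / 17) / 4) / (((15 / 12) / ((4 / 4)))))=1323 / 850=1.56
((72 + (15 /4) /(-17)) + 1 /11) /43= 1.67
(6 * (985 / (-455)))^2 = 1397124 / 8281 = 168.71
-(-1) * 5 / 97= 0.05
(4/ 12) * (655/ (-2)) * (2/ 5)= -131/ 3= -43.67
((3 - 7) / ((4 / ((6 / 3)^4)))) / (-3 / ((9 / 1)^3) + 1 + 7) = -3888 / 1943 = -2.00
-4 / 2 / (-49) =2 / 49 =0.04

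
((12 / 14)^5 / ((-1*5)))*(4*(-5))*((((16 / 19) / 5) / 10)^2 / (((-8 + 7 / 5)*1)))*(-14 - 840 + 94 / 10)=2802180096 / 41712873125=0.07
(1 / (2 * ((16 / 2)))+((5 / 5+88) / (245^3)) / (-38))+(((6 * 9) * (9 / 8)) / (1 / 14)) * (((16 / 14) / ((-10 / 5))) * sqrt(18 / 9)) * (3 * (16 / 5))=279415663 / 4470662000-23328 * sqrt(2) / 5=-6598.09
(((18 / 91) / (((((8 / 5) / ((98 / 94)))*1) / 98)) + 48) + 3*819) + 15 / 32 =2518.10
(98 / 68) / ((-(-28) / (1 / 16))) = 7 / 2176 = 0.00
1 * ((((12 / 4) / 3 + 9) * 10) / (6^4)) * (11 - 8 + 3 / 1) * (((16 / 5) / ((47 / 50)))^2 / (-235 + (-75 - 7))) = -320000 / 18906831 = -0.02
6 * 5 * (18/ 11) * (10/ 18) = 27.27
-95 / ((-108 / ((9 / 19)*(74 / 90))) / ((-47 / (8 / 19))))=-33041 / 864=-38.24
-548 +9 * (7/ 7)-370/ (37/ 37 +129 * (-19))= -132018/ 245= -538.85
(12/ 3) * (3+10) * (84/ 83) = 52.63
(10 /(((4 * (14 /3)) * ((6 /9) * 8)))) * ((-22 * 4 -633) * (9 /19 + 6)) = -570105 /1216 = -468.84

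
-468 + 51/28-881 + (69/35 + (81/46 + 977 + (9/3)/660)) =-6489683/17710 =-366.44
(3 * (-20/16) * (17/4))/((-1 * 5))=3.19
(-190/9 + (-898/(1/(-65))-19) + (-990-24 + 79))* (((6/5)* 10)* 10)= 20662160/3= 6887386.67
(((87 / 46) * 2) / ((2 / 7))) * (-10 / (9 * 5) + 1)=1421 / 138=10.30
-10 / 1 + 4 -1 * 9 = -15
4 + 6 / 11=50 / 11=4.55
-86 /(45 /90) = -172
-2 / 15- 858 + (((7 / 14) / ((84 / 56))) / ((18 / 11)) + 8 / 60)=-46321 / 54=-857.80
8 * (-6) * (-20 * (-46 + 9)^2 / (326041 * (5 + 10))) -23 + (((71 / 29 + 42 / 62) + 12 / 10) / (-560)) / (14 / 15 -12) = -22.73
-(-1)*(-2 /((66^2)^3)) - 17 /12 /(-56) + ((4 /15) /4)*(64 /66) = 32524772857 /361611031320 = 0.09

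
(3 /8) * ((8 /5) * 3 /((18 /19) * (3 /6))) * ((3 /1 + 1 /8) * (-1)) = -95 /8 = -11.88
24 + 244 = 268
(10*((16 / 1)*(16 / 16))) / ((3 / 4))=640 / 3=213.33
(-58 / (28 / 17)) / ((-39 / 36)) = 2958 / 91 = 32.51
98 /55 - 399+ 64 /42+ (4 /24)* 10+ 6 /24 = -1819253 /4620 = -393.78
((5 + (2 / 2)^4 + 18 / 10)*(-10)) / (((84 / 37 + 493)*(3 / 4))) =-3848 / 18325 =-0.21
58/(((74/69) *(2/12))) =12006/37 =324.49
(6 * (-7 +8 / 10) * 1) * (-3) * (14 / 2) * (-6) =-23436 / 5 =-4687.20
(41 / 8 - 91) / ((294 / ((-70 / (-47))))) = -1145 / 2632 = -0.44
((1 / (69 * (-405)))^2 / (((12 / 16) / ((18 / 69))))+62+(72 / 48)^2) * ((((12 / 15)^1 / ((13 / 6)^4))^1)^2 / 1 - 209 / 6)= -19673692105778150845689823 / 8790916050756764145000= -2237.96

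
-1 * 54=-54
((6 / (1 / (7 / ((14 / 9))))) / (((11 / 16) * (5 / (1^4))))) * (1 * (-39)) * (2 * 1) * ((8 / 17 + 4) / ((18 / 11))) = -142272 / 85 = -1673.79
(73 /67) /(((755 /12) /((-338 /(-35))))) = 296088 /1770475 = 0.17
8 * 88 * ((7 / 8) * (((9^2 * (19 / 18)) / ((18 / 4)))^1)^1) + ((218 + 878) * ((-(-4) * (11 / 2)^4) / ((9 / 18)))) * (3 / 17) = 24268772 / 17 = 1427574.82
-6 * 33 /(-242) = 9 /11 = 0.82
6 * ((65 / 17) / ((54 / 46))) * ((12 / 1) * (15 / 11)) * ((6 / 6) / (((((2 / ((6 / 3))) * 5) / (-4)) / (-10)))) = 478400 / 187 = 2558.29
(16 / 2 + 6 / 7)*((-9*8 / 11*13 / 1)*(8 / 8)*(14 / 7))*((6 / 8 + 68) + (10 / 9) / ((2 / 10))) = -8624200 / 77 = -112002.60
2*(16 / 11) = 32 / 11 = 2.91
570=570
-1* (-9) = 9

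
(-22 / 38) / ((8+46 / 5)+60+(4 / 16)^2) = -880 / 117439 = -0.01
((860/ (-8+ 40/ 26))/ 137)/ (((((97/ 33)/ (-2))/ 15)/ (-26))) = -23981100/ 93023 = -257.80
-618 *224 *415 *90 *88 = -454998297600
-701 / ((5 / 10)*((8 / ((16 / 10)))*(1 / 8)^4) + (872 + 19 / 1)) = -5742592 / 7299077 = -0.79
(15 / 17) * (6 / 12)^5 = 15 / 544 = 0.03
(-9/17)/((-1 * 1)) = 9/17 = 0.53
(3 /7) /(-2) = -3 /14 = -0.21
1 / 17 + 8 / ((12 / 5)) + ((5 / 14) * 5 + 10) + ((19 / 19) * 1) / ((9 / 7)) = 34177 / 2142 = 15.96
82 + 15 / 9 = 251 / 3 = 83.67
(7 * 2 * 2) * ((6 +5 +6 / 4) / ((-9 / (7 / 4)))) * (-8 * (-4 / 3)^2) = 78400 / 81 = 967.90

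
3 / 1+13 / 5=28 / 5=5.60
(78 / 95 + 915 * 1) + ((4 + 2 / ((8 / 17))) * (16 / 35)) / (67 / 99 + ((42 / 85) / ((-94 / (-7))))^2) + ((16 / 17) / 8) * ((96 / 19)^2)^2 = 41460370728968035539 / 41541074703650585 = 998.06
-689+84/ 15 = -3417/ 5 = -683.40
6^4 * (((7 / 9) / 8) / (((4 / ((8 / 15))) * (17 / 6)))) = 504 / 85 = 5.93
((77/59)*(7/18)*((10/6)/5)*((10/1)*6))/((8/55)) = 148225/2124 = 69.79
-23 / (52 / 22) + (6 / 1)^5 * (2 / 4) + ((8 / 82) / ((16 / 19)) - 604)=6980989 / 2132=3274.39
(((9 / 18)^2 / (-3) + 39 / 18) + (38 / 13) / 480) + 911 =949613 / 1040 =913.09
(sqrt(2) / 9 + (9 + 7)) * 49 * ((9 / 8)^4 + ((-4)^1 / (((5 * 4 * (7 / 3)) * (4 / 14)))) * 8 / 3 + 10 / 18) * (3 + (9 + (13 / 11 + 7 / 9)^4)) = 7874073408329947 * sqrt(2) / 39837837726720 + 7874073408329947 / 276651650880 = 28741.57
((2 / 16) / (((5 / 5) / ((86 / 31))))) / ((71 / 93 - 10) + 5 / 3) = -129 / 2816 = -0.05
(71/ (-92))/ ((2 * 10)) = -71/ 1840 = -0.04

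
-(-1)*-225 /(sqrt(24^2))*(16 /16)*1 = -75 /8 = -9.38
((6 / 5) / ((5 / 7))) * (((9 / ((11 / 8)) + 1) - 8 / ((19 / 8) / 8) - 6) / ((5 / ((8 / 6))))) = -297304 / 26125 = -11.38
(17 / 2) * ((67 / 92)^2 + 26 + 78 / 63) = 83906509 / 355488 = 236.03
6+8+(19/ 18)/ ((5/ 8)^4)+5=145787/ 5625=25.92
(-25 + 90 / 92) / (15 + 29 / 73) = -80665 / 51704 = -1.56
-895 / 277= -3.23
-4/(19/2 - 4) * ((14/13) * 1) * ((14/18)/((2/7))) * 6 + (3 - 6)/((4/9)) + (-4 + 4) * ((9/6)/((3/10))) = -33535/1716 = -19.54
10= 10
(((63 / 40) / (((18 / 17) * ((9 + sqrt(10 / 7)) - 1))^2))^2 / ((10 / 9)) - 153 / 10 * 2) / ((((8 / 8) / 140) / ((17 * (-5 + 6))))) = -72827.41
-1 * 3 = -3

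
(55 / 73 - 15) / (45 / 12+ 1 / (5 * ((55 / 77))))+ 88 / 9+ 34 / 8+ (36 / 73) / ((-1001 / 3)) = 855549287 / 81549468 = 10.49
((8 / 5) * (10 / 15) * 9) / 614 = 24 / 1535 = 0.02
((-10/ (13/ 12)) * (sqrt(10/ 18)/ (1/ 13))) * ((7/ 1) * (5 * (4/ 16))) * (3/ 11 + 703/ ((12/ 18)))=-825490.23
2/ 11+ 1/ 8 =27/ 88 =0.31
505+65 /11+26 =536.91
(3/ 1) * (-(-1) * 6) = 18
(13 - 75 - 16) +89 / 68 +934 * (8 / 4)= 121809 / 68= 1791.31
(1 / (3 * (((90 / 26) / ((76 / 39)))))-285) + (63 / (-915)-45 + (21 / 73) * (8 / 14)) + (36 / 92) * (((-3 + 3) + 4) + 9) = -2693109500 / 8295939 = -324.63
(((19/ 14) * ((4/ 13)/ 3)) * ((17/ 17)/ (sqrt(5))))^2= 0.00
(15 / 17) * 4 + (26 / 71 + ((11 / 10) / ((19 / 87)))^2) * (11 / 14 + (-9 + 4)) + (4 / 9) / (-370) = -104.93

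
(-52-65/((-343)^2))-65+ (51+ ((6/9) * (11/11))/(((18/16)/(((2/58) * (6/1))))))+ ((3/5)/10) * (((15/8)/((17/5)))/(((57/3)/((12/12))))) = -10453935807827/158690618352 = -65.88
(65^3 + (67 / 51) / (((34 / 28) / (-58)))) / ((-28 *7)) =-238045471 / 169932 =-1400.83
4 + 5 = 9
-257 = -257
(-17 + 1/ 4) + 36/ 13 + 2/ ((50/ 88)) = -13599/ 1300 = -10.46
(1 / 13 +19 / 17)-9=-1725 / 221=-7.81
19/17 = 1.12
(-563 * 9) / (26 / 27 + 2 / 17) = -2325753 / 496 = -4689.02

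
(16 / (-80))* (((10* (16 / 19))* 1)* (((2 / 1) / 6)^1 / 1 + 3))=-320 / 57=-5.61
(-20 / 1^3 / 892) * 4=-20 / 223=-0.09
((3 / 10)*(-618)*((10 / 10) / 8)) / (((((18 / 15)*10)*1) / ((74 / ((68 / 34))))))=-11433 / 160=-71.46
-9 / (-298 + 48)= 9 / 250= 0.04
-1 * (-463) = 463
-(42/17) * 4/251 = -0.04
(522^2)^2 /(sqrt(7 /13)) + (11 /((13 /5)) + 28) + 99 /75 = 10904 /325 + 74247530256 * sqrt(91) /7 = 101182328204.39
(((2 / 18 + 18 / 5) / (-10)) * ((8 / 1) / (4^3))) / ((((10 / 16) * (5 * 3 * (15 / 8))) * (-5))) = 668 / 1265625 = 0.00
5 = 5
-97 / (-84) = 97 / 84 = 1.15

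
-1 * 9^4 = -6561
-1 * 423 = -423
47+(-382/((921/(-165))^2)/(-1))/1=5585253/94249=59.26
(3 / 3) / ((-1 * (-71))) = 1 / 71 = 0.01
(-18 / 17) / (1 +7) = -9 / 68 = -0.13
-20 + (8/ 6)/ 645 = -38696/ 1935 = -20.00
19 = 19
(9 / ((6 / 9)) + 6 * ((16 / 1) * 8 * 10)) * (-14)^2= 1507926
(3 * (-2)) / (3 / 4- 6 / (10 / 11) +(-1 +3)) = 120 / 77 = 1.56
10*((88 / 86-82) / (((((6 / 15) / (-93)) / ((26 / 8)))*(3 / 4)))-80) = 35046750 / 43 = 815040.70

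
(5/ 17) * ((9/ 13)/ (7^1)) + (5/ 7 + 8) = 8.74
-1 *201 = -201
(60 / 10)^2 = 36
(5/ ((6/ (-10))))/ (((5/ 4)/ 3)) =-20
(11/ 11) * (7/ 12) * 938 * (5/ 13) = 16415/ 78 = 210.45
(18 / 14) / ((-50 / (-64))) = 288 / 175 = 1.65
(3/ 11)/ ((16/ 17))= 51/ 176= 0.29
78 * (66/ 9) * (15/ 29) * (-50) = -429000/ 29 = -14793.10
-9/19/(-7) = 9/133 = 0.07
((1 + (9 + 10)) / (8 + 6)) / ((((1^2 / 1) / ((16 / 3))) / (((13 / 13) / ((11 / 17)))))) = 11.77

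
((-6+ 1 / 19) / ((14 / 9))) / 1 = -1017 / 266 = -3.82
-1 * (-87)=87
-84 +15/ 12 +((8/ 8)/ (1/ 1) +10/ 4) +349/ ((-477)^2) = -72125297/ 910116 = -79.25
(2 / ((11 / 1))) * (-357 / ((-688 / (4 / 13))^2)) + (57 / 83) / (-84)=-130824475 / 15976528568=-0.01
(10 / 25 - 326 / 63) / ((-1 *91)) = 1504 / 28665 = 0.05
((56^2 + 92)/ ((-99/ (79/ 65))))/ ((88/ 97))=-2061347/ 47190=-43.68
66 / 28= 33 / 14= 2.36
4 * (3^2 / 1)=36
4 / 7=0.57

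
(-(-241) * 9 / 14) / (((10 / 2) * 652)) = 2169 / 45640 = 0.05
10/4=5/2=2.50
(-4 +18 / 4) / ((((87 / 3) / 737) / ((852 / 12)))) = 52327 / 58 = 902.19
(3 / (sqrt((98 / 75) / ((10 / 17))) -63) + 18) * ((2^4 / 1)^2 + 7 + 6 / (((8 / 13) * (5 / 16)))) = 5611839993 / 1062530 -4413 * sqrt(255) / 212506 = 5281.25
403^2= 162409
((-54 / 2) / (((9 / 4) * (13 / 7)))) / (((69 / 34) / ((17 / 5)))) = -16184 / 1495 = -10.83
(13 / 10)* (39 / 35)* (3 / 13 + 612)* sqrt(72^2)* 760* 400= 19411591680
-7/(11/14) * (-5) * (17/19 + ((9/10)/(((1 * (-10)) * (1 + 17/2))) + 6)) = 320509/1045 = 306.71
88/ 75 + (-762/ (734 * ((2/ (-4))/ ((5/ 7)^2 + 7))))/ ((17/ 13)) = 300308168/ 22928325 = 13.10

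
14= 14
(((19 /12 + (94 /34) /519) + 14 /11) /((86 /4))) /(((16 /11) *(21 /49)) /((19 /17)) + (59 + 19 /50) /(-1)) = -1231164375 /544150940161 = -0.00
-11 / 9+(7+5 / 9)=19 / 3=6.33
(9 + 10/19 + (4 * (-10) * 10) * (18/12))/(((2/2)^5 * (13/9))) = -7767/19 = -408.79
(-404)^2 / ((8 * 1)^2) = 10201 / 4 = 2550.25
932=932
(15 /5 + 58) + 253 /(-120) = 7067 /120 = 58.89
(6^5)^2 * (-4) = -241864704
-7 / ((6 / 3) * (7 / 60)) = -30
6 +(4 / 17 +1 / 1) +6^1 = 225 / 17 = 13.24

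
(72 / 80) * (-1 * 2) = -9 / 5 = -1.80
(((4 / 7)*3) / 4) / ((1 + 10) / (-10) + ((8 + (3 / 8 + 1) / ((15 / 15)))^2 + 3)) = 960 / 201131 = 0.00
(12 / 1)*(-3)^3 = -324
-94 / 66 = -47 / 33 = -1.42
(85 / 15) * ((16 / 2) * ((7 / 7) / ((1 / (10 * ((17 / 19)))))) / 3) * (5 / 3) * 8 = 924800 / 513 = 1802.73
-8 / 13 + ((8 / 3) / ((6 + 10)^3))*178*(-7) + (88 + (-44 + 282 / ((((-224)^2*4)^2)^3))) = 54263686219696366495333214924576123 / 1274590799776612617930956416745472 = 42.57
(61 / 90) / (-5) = -61 / 450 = -0.14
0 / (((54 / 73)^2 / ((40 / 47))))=0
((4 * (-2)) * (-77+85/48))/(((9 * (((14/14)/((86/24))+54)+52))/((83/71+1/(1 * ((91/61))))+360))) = 90751012853/398611395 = 227.67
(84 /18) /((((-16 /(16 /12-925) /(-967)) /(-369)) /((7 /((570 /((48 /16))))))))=5383230013 /1520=3541598.69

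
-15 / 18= -5 / 6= -0.83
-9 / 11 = -0.82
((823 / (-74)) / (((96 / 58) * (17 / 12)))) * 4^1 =-23867 / 1258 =-18.97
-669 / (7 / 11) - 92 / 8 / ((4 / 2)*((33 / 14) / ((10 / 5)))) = -243974 / 231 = -1056.16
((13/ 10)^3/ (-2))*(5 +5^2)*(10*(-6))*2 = 19773/ 5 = 3954.60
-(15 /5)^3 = -27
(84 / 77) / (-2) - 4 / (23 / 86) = -3922 / 253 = -15.50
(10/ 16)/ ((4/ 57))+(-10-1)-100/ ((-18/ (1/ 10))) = -443/ 288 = -1.54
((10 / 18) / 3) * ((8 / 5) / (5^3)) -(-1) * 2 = 6758 / 3375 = 2.00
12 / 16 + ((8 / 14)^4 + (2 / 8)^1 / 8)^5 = 2008171511480871809890017 / 2677384173609113649938432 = 0.75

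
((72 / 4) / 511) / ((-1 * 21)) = -6 / 3577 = -0.00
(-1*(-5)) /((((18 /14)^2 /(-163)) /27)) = -39935 /3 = -13311.67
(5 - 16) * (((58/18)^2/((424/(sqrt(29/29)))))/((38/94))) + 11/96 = -1440109/2610144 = -0.55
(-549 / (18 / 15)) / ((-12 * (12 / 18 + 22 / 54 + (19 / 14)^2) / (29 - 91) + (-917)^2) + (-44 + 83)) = -12508965 / 22992668807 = -0.00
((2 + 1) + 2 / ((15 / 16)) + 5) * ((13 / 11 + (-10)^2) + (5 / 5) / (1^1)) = 170848 / 165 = 1035.44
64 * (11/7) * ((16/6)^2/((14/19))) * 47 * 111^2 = 27540862976/49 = 562058428.08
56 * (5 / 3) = 280 / 3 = 93.33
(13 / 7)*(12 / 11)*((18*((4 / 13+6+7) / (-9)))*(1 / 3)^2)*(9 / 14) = -2076 / 539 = -3.85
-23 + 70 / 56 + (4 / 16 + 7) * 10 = 203 / 4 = 50.75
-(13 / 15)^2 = -169 / 225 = -0.75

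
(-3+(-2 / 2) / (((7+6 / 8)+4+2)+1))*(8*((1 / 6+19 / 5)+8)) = -259916 / 885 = -293.69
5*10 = 50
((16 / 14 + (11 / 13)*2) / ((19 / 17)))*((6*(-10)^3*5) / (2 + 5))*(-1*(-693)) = -13026420000 / 1729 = -7534077.50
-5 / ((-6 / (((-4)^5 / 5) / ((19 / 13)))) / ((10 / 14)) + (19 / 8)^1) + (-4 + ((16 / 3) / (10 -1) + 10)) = 1986286 / 437589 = 4.54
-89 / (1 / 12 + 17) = -1068 / 205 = -5.21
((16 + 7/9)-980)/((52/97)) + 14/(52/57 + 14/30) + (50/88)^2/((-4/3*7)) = -1484440864861/830846016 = -1786.66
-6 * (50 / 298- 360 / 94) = 153870 / 7003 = 21.97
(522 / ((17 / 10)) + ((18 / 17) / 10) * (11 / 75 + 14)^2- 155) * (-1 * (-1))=9203846 / 53125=173.25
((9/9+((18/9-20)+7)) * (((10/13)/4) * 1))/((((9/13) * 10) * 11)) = -5/198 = -0.03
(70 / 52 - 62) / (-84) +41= 41.72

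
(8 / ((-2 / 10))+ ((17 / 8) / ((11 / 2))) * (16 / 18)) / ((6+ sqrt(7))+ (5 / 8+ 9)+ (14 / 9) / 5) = -900938480 / 352065659+ 56534400 * sqrt(7) / 352065659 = -2.13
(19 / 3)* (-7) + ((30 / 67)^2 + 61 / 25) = -14036938 / 336675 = -41.69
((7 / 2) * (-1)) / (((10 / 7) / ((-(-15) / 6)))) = -49 / 8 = -6.12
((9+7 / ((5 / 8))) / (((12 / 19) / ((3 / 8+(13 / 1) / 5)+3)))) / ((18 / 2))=458641 / 21600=21.23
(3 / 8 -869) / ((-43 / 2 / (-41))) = -284909 / 172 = -1656.45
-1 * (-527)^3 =146363183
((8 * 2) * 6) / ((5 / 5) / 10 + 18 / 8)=1920 / 47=40.85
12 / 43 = 0.28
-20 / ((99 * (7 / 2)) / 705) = -40.69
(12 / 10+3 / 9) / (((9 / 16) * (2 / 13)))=2392 / 135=17.72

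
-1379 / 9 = -153.22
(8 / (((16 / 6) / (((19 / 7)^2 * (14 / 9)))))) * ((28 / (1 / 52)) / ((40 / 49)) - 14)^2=8074755584 / 75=107663407.79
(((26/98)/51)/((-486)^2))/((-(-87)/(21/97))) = 13/237197707236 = 0.00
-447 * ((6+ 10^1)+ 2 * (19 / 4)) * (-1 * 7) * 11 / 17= 103257 / 2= 51628.50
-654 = -654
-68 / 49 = -1.39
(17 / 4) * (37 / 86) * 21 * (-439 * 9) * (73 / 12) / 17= -54288.92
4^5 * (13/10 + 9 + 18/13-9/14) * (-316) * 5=-1625686016/91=-17864681.49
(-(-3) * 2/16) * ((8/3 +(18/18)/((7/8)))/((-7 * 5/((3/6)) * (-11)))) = 1/539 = 0.00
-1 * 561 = -561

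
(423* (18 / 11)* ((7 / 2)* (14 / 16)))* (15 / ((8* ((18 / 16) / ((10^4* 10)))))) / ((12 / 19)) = 6153328125 / 11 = 559393465.91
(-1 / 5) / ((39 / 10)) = -2 / 39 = -0.05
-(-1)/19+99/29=1910/551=3.47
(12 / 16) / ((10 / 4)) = 3 / 10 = 0.30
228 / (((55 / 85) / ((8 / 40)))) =3876 / 55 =70.47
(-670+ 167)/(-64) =503/64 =7.86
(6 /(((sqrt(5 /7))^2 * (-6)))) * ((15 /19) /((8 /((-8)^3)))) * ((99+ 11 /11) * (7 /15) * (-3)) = -188160 /19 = -9903.16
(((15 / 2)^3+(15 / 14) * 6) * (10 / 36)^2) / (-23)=-66625 / 46368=-1.44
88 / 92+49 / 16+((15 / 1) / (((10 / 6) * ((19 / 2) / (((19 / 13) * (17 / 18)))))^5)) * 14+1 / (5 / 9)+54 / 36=50634368767139 / 6917188590000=7.32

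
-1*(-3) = 3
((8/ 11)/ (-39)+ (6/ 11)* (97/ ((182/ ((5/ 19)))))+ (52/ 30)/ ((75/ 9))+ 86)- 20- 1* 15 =51.27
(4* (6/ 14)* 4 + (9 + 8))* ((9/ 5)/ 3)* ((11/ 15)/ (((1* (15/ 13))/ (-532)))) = -1814956/ 375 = -4839.88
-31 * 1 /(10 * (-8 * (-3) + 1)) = -31 /250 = -0.12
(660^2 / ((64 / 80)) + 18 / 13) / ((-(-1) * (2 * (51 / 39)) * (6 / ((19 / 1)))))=22415307 / 34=659273.74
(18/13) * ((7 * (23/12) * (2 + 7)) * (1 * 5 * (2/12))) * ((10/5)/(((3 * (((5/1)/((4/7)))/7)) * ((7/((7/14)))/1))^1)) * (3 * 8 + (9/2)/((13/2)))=22149/169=131.06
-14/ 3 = -4.67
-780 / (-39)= 20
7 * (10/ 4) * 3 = 105/ 2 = 52.50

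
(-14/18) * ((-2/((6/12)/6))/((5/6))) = 22.40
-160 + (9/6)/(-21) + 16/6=-157.40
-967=-967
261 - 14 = 247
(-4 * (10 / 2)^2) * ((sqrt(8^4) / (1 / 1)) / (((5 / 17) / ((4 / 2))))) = -43520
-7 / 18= -0.39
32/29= 1.10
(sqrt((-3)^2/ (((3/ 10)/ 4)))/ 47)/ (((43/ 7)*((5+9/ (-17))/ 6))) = 357*sqrt(30)/ 38399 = 0.05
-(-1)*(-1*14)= -14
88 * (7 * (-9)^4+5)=4042016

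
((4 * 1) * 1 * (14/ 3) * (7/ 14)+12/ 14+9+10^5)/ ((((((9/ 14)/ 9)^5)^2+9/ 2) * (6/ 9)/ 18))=781137443668571136/ 1301645947393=600115.14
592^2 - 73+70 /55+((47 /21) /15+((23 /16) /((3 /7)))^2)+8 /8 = 310822960577 /887040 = 350404.67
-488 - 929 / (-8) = -2975 / 8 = -371.88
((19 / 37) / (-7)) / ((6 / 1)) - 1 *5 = -7789 / 1554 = -5.01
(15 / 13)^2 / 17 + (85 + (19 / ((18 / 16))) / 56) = 15453677 / 180999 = 85.38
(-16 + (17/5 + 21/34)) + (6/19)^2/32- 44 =-13741783/245480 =-55.98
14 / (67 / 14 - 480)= -196 / 6653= -0.03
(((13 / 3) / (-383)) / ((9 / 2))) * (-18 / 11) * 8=416 / 12639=0.03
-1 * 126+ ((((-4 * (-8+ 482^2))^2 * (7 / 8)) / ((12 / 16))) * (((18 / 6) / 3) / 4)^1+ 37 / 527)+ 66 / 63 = 929124000961635 / 3689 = 251863377869.78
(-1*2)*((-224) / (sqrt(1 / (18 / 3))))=448*sqrt(6)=1097.37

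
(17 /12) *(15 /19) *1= 85 /76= 1.12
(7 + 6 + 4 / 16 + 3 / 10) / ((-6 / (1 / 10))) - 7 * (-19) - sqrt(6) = 159329 / 1200 - sqrt(6) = 130.32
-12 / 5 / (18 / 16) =-32 / 15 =-2.13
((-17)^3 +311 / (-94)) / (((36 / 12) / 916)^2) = -193877733224 / 423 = -458339794.86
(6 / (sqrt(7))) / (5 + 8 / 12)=18 * sqrt(7) / 119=0.40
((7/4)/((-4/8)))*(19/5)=-133/10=-13.30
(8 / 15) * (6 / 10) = 0.32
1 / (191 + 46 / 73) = 73 / 13989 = 0.01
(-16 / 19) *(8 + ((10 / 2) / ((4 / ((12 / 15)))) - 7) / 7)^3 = -2000000 / 6517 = -306.89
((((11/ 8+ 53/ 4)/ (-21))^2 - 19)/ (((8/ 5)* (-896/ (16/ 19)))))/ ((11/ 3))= 870945/ 293629952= 0.00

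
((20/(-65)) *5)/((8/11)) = -55/26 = -2.12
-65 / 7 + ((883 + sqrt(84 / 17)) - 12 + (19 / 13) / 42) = 2 *sqrt(357) / 17 + 470515 / 546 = 863.97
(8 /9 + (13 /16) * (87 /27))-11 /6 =241 /144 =1.67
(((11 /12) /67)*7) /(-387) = -77 /311148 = -0.00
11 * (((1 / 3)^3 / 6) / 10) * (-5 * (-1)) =11 / 324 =0.03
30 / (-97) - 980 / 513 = -110450 / 49761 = -2.22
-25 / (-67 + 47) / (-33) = -0.04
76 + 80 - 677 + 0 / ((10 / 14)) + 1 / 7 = -3646 / 7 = -520.86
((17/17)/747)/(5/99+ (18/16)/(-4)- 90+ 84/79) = -27808/1852237711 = -0.00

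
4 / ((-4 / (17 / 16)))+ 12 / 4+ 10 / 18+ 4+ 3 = 1367 / 144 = 9.49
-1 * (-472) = 472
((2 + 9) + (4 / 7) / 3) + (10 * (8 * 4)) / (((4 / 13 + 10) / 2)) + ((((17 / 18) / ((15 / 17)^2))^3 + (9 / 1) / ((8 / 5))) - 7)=1147935633296359 / 15577864312500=73.69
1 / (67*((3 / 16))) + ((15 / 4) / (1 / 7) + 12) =30817 / 804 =38.33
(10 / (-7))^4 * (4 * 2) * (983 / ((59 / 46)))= 3617440000 / 141659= 25536.25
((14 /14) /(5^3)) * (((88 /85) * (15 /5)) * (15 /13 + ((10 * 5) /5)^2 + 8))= 374616 /138125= 2.71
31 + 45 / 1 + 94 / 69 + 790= 59848 / 69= 867.36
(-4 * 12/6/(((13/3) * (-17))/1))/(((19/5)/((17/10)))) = 12/247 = 0.05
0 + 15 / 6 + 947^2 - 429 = 1792765 / 2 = 896382.50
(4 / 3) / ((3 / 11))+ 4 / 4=53 / 9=5.89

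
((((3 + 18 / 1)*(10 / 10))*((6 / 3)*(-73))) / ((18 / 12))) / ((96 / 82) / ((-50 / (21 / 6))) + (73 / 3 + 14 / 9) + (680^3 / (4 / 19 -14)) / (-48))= -2470122900 / 574115237039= -0.00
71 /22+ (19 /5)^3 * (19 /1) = 2875937 /2750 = 1045.80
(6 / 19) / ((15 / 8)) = 16 / 95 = 0.17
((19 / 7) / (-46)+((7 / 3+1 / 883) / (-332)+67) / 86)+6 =10228747988 / 1522139241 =6.72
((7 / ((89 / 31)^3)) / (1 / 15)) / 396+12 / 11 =102558221 / 93055908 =1.10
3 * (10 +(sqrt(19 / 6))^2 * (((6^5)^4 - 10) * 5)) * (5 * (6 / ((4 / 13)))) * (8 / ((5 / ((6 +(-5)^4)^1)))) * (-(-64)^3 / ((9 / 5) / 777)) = 1934465597075088889442231910400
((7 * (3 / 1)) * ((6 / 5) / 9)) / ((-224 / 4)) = -1 / 20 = -0.05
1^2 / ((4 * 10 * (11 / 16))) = 2 / 55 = 0.04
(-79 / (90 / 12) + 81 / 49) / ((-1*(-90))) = -6527 / 66150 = -0.10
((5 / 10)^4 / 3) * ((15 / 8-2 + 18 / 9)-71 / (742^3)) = 382986047 / 9804443712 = 0.04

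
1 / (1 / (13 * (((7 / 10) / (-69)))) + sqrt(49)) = -91 / 53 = -1.72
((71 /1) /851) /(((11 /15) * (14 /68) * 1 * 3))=12070 /65527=0.18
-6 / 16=-3 / 8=-0.38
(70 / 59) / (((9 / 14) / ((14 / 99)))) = 13720 / 52569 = 0.26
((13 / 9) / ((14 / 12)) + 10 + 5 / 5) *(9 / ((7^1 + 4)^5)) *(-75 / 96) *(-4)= 19275 / 9018856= 0.00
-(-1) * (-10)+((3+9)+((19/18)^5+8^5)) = 61923619459/1889568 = 32771.31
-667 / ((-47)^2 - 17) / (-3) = 0.10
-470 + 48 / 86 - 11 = -20659 / 43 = -480.44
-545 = -545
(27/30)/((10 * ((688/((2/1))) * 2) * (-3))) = -3/68800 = -0.00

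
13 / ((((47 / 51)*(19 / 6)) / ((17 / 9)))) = 7514 / 893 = 8.41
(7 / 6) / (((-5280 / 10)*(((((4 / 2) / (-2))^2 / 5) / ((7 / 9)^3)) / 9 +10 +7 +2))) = -12005 / 103485888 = -0.00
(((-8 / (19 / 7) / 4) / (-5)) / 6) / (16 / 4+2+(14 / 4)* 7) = 14 / 17385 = 0.00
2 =2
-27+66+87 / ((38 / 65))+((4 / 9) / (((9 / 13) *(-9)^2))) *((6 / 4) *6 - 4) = 46835737 / 249318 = 187.86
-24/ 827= -0.03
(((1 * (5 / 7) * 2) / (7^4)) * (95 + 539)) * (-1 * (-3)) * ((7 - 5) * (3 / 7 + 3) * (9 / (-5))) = -1643328 / 117649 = -13.97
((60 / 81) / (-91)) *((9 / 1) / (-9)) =20 / 2457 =0.01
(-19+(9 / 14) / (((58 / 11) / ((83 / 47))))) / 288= -0.07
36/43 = 0.84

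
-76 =-76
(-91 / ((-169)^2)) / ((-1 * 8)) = 7 / 17576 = 0.00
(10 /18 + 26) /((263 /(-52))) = -12428 /2367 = -5.25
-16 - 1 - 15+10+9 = -13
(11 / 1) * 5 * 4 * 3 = 660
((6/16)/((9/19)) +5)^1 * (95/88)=13205/2112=6.25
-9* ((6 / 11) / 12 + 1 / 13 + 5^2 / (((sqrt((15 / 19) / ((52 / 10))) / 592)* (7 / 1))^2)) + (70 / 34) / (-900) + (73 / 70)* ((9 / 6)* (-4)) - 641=-227287548788687 / 21441420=-10600396.28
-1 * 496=-496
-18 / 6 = -3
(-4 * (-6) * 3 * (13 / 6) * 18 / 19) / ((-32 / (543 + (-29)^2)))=-121446 / 19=-6391.89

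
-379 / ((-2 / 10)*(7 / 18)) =34110 / 7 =4872.86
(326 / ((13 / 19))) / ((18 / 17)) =52649 / 117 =449.99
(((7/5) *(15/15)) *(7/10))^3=117649/125000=0.94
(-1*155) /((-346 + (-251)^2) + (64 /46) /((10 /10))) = -115 /46487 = -0.00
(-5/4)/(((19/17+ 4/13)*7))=-221/1764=-0.13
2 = 2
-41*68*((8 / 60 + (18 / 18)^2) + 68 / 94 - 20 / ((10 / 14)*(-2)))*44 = -1371350288 / 705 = -1945177.71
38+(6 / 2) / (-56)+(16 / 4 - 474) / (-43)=117695 / 2408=48.88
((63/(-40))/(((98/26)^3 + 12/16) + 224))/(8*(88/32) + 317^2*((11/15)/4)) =-276822/902217545867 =-0.00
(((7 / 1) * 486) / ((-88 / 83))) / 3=-1069.57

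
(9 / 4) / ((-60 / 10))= -3 / 8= -0.38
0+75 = 75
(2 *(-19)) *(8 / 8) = -38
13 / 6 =2.17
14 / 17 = 0.82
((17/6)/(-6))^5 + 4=240444847/60466176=3.98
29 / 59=0.49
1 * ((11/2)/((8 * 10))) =0.07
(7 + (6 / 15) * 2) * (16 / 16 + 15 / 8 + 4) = 429 / 8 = 53.62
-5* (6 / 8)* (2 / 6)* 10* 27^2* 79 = -1439775 / 2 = -719887.50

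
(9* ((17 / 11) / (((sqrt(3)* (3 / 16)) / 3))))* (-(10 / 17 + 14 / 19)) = -170.25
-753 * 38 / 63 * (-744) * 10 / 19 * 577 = 718341920 / 7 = 102620274.29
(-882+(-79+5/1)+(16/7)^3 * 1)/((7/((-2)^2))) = -1295248/2401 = -539.46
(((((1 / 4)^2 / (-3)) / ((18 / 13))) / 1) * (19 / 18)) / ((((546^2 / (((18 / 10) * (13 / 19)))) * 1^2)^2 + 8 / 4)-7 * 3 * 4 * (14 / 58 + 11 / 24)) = -7163 / 26425931382342432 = -0.00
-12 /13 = -0.92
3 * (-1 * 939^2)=-2645163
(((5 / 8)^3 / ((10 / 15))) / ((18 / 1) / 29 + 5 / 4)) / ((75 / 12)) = 0.03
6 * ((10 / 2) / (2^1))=15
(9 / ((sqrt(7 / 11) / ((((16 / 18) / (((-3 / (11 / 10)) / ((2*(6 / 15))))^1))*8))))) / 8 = -176*sqrt(77) / 525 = -2.94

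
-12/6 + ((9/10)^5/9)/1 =-193439/100000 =-1.93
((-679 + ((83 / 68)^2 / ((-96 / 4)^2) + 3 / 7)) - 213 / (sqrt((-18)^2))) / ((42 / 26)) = -427.39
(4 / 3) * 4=16 / 3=5.33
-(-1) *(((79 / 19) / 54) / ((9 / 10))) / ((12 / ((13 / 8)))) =5135 / 443232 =0.01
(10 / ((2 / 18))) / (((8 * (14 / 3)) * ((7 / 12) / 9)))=3645 / 98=37.19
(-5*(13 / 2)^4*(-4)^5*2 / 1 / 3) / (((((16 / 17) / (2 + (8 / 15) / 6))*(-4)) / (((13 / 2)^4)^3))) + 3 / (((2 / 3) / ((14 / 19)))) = -10101689544009851424397 / 525312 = -19229885370998285.64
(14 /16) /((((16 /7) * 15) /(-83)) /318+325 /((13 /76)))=0.00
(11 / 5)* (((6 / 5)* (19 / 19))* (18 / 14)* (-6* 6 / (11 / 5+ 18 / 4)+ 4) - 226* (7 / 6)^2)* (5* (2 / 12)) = -143810579 / 253260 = -567.84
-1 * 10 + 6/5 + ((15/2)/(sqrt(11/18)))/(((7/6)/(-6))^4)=-44/5 + 37791360 * sqrt(22)/26411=6702.69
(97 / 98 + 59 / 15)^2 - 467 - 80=-1129638131 / 2160900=-522.76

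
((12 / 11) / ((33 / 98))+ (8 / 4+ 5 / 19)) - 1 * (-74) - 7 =166684 / 2299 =72.50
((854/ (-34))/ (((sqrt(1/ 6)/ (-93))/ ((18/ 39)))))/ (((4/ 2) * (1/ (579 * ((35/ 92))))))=2414230245 * sqrt(6)/ 20332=290853.44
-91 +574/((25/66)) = 35609/25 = 1424.36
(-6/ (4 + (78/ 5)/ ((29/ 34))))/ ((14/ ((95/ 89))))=-41325/ 2013536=-0.02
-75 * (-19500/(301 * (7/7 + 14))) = 97500/301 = 323.92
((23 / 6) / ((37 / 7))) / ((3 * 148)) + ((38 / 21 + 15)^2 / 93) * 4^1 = 5459604749 / 449174376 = 12.15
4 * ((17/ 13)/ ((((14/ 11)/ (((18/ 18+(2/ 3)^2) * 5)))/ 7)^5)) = 244363185584375/ 472392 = 517289000.63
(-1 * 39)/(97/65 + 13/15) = -1521/92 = -16.53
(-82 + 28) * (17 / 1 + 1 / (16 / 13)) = -7695 / 8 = -961.88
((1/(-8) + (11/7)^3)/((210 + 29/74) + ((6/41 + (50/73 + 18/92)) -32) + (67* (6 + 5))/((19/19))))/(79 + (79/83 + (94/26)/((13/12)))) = 40907841124345/831428222472817088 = 0.00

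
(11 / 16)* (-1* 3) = -33 / 16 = -2.06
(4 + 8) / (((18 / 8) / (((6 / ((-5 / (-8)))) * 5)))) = 256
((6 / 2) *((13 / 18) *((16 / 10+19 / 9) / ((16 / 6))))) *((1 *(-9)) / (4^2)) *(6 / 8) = -6513 / 5120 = -1.27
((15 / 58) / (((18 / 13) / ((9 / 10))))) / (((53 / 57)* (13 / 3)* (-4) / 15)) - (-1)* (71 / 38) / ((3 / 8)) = 4.83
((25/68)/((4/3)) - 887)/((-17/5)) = 1205945/4624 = 260.80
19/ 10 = 1.90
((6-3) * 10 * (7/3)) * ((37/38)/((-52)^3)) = -1295/2671552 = -0.00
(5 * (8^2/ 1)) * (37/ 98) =5920/ 49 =120.82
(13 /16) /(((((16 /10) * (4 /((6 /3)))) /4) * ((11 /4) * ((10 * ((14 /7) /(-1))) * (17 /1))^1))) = -13 /11968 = -0.00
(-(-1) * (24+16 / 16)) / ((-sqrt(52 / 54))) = -75 * sqrt(78) / 26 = -25.48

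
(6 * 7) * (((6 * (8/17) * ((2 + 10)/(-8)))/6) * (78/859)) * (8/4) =-78624/14603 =-5.38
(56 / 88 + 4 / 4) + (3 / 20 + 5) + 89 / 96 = 40727 / 5280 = 7.71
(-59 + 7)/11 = -52/11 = -4.73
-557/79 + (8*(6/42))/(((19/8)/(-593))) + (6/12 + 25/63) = -55131589/189126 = -291.51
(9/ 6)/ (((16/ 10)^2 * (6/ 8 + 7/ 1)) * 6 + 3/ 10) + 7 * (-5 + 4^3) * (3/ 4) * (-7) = -17250497/ 7956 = -2168.24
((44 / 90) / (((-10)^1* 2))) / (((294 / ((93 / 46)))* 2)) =-341 / 4057200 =-0.00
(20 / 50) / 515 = 2 / 2575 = 0.00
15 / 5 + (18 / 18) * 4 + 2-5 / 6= 49 / 6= 8.17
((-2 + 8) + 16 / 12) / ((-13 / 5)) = -110 / 39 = -2.82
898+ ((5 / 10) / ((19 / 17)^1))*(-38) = 881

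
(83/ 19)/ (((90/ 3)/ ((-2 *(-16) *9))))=3984/ 95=41.94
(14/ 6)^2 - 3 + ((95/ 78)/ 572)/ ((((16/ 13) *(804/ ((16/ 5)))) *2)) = 4496689/ 1839552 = 2.44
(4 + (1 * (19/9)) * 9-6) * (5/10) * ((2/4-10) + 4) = -187/4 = -46.75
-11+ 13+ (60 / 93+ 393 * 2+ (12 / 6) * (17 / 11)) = 269982 / 341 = 791.74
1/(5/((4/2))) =2/5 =0.40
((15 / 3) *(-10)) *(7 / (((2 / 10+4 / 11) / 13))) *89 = -22272250 / 31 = -718459.68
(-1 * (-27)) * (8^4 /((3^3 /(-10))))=-40960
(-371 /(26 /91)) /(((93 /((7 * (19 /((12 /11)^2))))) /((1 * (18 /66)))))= -3799411 /8928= -425.56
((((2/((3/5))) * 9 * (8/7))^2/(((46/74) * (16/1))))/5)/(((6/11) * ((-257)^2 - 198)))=48840/74214077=0.00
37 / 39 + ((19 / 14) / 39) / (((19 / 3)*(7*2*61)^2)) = 377785691 / 398206536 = 0.95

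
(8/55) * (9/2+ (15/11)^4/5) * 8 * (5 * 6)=29187648/161051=181.23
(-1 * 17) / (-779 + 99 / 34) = 578 / 26387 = 0.02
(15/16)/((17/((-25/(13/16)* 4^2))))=-6000/221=-27.15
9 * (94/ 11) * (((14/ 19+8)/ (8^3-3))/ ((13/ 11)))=140436/ 125723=1.12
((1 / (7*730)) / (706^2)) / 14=1 / 35658111440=0.00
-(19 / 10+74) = -759 / 10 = -75.90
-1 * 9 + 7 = -2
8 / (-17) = -8 / 17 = -0.47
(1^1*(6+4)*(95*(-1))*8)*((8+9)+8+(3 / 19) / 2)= -190600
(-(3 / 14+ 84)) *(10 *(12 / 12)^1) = -5895 / 7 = -842.14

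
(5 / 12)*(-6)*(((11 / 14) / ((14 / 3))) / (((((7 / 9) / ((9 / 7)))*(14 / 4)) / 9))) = -120285 / 67228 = -1.79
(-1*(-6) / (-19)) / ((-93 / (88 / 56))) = 22 / 4123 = 0.01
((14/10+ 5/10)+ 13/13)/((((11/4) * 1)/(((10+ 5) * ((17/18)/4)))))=493/132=3.73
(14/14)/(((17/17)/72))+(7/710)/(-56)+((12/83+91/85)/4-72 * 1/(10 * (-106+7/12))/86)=72.30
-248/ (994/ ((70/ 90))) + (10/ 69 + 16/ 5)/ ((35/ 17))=3679534/ 2571975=1.43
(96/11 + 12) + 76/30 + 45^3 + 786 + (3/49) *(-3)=743287012/8085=91934.08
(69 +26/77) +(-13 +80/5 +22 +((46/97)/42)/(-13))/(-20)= 28333337/416130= 68.09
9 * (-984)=-8856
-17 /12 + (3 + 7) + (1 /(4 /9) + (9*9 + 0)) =551 /6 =91.83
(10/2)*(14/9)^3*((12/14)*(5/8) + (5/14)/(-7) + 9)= 130130/729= 178.50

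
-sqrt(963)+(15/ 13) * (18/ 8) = 135/ 52 - 3 * sqrt(107) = -28.44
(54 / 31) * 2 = 108 / 31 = 3.48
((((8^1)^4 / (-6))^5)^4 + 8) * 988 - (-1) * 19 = 1664776706696552007320688181623462194097093668091880350735773725698211 / 3486784401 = 477453296572939442641692700000000000000000000000000000000000.00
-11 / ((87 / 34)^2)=-1.68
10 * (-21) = -210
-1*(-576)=576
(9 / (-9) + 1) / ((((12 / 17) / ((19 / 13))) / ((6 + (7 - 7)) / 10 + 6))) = 0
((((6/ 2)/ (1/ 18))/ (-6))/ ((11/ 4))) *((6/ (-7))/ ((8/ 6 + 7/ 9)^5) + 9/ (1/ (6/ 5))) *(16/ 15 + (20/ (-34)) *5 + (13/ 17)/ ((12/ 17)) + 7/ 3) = -400769205408/ 7366394525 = -54.41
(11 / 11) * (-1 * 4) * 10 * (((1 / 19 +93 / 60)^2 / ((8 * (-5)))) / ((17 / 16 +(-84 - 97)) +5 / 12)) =-158949 / 11109775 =-0.01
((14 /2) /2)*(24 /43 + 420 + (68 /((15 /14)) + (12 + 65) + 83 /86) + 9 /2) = 1278851 /645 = 1982.71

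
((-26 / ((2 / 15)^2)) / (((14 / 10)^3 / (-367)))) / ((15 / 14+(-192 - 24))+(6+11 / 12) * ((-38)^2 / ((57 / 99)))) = 134184375 / 11752601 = 11.42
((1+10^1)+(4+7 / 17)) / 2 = 131 / 17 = 7.71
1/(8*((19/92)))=23/38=0.61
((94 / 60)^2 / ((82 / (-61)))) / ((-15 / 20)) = 134749 / 55350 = 2.43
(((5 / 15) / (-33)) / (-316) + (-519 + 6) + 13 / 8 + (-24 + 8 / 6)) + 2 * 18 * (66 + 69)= 270666563 / 62568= 4325.96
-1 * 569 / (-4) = 569 / 4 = 142.25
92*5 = 460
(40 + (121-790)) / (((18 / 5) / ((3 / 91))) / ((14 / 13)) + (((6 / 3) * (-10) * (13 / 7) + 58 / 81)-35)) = -1783215 / 84974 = -20.99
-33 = -33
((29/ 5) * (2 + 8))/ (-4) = -29/ 2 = -14.50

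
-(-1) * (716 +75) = 791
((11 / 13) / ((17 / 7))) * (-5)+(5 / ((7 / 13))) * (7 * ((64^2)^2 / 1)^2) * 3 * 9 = 109171477092111482495 / 221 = 493988584127201278.26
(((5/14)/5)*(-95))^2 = 46.05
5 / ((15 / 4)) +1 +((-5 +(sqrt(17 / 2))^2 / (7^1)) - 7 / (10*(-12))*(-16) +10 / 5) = -27 / 70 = -0.39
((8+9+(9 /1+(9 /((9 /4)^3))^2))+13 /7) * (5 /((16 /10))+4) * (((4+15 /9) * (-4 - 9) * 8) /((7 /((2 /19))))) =-578165614 /321489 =-1798.40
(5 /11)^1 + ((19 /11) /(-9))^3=434186 /970299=0.45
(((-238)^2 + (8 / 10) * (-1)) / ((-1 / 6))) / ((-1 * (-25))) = -13594.37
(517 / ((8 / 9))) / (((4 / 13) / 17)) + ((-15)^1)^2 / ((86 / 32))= 44332659 / 1376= 32218.50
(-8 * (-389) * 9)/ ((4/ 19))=133038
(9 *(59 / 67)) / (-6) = -177 / 134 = -1.32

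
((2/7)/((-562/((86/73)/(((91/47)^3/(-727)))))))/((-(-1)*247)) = 6491221606/26726885324867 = 0.00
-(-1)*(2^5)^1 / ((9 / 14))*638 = 285824 / 9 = 31758.22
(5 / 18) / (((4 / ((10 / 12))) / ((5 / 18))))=125 / 7776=0.02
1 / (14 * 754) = 1 / 10556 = 0.00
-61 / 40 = -1.52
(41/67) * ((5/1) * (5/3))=1025/201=5.10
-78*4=-312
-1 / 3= -0.33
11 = 11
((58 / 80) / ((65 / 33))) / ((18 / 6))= 319 / 2600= 0.12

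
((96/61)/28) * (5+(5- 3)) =24/61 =0.39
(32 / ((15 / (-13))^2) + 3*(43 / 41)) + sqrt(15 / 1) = sqrt(15) + 250753 / 9225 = 31.05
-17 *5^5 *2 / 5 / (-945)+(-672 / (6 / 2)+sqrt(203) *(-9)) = -38086 / 189- 9 *sqrt(203) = -329.74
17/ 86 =0.20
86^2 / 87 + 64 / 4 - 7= 8179 / 87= 94.01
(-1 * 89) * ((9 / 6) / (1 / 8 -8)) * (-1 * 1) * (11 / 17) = -3916 / 357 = -10.97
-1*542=-542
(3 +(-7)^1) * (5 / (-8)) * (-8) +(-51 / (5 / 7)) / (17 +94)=-3819 / 185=-20.64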